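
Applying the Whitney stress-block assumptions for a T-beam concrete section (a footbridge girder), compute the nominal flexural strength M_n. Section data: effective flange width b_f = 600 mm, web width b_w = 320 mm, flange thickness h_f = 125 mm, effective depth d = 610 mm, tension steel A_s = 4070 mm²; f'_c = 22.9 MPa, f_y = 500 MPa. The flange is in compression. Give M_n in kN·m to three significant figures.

Tension: T = A_s f_y = 4070 × 500 = 2035000 N.
Try a within the flange: a = T/(0.85 f'_c b_f) = 2035000/(0.85 × 22.9 × 600) = 174.24 mm.
a = 174.24 > h_f = 125 mm: the block extends into the web. Split into flange-overhang and web parts.
C_f = 0.85 f'_c (b_f − b_w) h_f = 0.85 × 22.9 × (600 − 320) × 125 = 681275 N.
Remaining web compression depth: a_w = (T − C_f)/(0.85 f'_c b_w) = (2035000 − 681275)/(0.85 × 22.9 × 320) = 217.33 mm.
M_n = C_f(d − h_f/2) + (T − C_f)(d − a_w/2) = 681275 × (610 − 62.5) + 1353725 × (610 − 108.665) = 373.00 + 678.67 = 1051.67 × 10⁶ N·mm.
M_n = 1051.67 kN·m.

M_n ≈ 1050 kN·m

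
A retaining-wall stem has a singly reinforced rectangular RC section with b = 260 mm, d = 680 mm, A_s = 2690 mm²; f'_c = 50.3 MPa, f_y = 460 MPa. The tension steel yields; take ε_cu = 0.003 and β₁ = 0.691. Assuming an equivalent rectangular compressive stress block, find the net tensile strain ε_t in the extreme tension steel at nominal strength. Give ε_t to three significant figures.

ε_t ≈ 0.00966

a = A_s f_y/(0.85 f'_c b) = 111.31 mm.
β₁ = 0.691, so c = a/β₁ = 111.31/0.691 = 161.09 mm.
From the linear strain diagram with ε_cu = 0.003: ε_t = 0.003 (d − c)/c = 0.003 × (680 − 161.09)/161.09 = 0.00966.
Since ε_t ≥ 0.005, the section is tension-controlled.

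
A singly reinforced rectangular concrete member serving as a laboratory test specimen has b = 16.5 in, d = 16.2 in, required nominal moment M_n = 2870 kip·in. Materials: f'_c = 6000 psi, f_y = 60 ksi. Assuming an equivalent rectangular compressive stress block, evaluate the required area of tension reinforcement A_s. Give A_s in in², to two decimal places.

A_s ≈ 3.17 in²

From M_n = 0.85 f'_c a b (d − a/2):
a = d − √(d² − 2M_n/(0.85 f'_c b)) = 16.2 − √(16.2² − 2 × 2870/(0.85 × 6 × 16.5)) = 2.263 in.
A_s = 0.85 f'_c a b / f_y = 0.85 × 6 × 2.263 × 16.5 / 60 = 3.174 in².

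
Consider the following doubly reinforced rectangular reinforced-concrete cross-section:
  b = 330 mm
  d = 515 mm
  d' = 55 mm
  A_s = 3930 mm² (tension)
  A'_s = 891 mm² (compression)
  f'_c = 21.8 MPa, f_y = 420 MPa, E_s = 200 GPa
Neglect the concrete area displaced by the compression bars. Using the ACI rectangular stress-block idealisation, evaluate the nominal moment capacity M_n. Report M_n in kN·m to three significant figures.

Assume both tension and compression steel yield.
Net tension couple steel: A_s − A'_s = 3039 mm².
a = (A_s − A'_s) f_y / (0.85 f'_c b) = 1276380/(0.85 × 21.8 × 330) = 208.73 mm.
c = a/β₁ = 208.73/0.85 = 245.56 mm; ε'_s = 0.003(c − d')/c = 0.0023 ≥ f_y/E_s = 0.0021, so compression steel does yield.
M_n = (A_s − A'_s) f_y (d − a/2) + A'_s f_y (d − d') = [1276380 × (515 − 104.365) + 374220 × (515 − 55)] × 10⁻⁶ = 524.13 + 172.14 = 696.27 kN·m.

M_n ≈ 696 kN·m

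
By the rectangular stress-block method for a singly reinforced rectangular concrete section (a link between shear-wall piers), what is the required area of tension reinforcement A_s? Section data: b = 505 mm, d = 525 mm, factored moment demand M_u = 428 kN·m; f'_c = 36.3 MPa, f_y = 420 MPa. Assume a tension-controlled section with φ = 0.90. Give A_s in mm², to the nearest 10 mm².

A_s ≈ 2290 mm²

M_n = M_u/φ = 428/0.90 = 475.556 kN·m.
With M_n = 0.85 f'_c a b (d − a/2), solve the quadratic for a:
a = d − √(d² − 2M_n/(0.85 f'_c b)) = 525 − √(525² − 2 × 475.556×10⁶/(0.85 × 36.3 × 505)) = 61.77 mm.
A_s = 0.85 f'_c a b / f_y = 0.85 × 36.3 × 61.77 × 505 / 420 = 2291.6 mm².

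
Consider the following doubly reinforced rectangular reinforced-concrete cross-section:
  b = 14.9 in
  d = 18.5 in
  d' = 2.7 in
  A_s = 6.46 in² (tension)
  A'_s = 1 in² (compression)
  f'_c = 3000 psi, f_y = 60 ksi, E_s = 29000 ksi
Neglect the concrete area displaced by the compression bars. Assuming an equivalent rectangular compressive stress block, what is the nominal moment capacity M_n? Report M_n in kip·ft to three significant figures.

M_n ≈ 466 kip·ft

Assume both steels yield.
a = (A_s − A'_s) f_y/(0.85 f'_c b) = (6.46 − 1) × 60/(0.85 × 3 × 14.9) = 8.622 in.
c = a/β₁ = 8.622/0.85 = 10.144 in; ε'_s = 0.003(c − d')/c = 0.0022 ≥ ε_y = 0.0021, so the compression steel yields.
M_n = (A_s − A'_s) f_y (d − a/2) + A'_s f_y (d − d') = 327.6 × (18.5 − 4.311) + 60 × (18.5 − 2.7) = 4648.3 + 948.0 = 5596.3 kip·in = 5596.3/12 = 466.36 kip·ft.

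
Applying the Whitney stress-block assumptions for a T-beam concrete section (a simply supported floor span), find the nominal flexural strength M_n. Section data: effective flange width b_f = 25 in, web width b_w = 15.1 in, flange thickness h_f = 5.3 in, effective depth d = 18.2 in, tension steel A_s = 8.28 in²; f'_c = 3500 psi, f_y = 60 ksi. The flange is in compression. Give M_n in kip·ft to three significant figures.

M_n ≈ 611 kip·ft

Tension: T = A_s f_y = 8.28 × 60 = 496.8 kips.
Try a within the flange: a = T/(0.85 f'_c b_f) = 496.8/(0.85 × 3.5 × 25) = 6.680 in.
a = 6.680 > h_f = 5.3 in: the block extends into the web. Split into flange-overhang and web parts.
C_f = 0.85 f'_c (b_f − b_w) h_f = 0.85 × 3.5 × (25 − 15.1) × 5.3 = 156.1 kips.
Remaining web compression depth: a_w = (T − C_f)/(0.85 f'_c b_w) = (496.8 − 156.1)/(0.85 × 3.5 × 15.1) = 7.584 in.
M_n = C_f(d − h_f/2) + (T − C_f)(d − a_w/2) = 156.1 × (18.2 − 2.65) + 340.7 × (18.2 − 3.792) = 2427.4 + 4908.8 = 7336.2 kip·in.
M_n = 7336.2/12 = 611.35 kip·ft.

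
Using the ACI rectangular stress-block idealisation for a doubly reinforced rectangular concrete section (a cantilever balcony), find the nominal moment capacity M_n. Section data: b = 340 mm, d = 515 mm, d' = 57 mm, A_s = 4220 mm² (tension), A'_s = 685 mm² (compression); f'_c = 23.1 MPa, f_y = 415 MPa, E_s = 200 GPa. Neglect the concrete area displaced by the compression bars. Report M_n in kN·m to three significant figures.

Assume both tension and compression steel yield.
Net tension couple steel: A_s − A'_s = 3535 mm².
a = (A_s − A'_s) f_y / (0.85 f'_c b) = 1467025/(0.85 × 23.1 × 340) = 219.75 mm.
c = a/β₁ = 219.75/0.85 = 258.53 mm; ε'_s = 0.003(c − d')/c = 0.0023 ≥ f_y/E_s = 0.0021, so compression steel does yield.
M_n = (A_s − A'_s) f_y (d − a/2) + A'_s f_y (d − d') = [1467025 × (515 − 109.875) + 284275 × (515 − 57)] × 10⁻⁶ = 594.33 + 130.20 = 724.53 kN·m.

M_n ≈ 725 kN·m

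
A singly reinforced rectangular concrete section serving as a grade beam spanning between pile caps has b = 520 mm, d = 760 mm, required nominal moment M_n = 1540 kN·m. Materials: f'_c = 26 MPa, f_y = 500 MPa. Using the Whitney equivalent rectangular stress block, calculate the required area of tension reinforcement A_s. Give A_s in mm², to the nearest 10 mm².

With M_n = 0.85 f'_c a b (d − a/2), solve the quadratic for a:
a = d − √(d² − 2M_n/(0.85 f'_c b)) = 760 − √(760² − 2 × 1540×10⁶/(0.85 × 26 × 520)) = 203.59 mm.
A_s = 0.85 f'_c a b / f_y = 0.85 × 26 × 203.59 × 520 / 500 = 4679.3 mm².

A_s ≈ 4680 mm²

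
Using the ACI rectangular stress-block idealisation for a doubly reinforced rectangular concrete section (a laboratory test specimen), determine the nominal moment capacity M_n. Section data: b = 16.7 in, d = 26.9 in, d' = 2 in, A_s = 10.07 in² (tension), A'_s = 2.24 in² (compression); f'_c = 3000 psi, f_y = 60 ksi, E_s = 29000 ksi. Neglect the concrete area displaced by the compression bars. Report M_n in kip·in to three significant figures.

Assume both steels yield.
a = (A_s − A'_s) f_y/(0.85 f'_c b) = (10.07 − 2.24) × 60/(0.85 × 3 × 16.7) = 11.032 in.
c = a/β₁ = 11.032/0.85 = 12.979 in; ε'_s = 0.003(c − d')/c = 0.0025 ≥ ε_y = 0.0021, so the compression steel yields.
M_n = (A_s − A'_s) f_y (d − a/2) + A'_s f_y (d − d') = 469.8 × (26.9 − 5.516) + 134.4 × (26.9 − 2) = 10046.2 + 3346.6 = 13392.8 kip·in.

M_n ≈ 13400 kip·in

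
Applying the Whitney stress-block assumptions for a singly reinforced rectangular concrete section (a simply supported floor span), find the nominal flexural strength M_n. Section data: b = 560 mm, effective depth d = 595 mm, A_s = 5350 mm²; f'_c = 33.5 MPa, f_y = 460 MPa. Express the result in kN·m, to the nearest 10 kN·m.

M_n ≈ 1270 kN·m

T = A_s f_y = 5350 × 460 = 2461000 N = 2461 kN.
From C = T: a = T/(0.85 f'_c b) = 2461000/(0.85 × 33.5 × 560) = 154.33 mm.
M_n = T(d − a/2) = 2461 kN × (595 − 77.165) mm = 1274.39 kN·m.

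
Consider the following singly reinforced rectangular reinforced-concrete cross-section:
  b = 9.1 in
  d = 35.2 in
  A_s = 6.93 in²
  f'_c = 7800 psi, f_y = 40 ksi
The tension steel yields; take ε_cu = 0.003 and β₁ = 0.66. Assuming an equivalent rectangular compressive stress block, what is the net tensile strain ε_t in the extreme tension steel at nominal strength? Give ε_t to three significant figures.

a = A_s f_y/(0.85 f'_c b) = 4.595 in.
β₁ = 0.66, so c = a/β₁ = 4.595/0.66 = 6.962 in.
From the linear strain diagram with ε_cu = 0.003: ε_t = 0.003 (d − c)/c = 0.003 × (35.2 − 6.962)/6.962 = 0.0122.
Since ε_t ≥ 0.005, the section is tension-controlled.

ε_t ≈ 0.0122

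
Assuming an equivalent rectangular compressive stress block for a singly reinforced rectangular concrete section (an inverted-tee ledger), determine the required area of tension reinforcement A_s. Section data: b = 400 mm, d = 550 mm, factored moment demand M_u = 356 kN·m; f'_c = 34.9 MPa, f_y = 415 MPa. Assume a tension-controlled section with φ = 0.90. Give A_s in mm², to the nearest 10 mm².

M_n = M_u/φ = 356/0.90 = 395.556 kN·m.
With M_n = 0.85 f'_c a b (d − a/2), solve the quadratic for a:
a = d − √(d² − 2M_n/(0.85 f'_c b)) = 550 − √(550² − 2 × 395.556×10⁶/(0.85 × 34.9 × 400)) = 64.38 mm.
A_s = 0.85 f'_c a b / f_y = 0.85 × 34.9 × 64.38 × 400 / 415 = 1840.8 mm².

A_s ≈ 1840 mm²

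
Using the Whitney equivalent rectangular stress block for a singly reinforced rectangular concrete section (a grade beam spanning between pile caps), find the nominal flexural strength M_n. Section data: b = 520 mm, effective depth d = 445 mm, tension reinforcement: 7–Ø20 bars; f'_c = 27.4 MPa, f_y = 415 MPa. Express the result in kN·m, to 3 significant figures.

A_s = 7 × 314 = 2198 mm².
T = A_s f_y = 2198 × 415 = 912170 N = 912.17 kN.
From C = T: a = T/(0.85 f'_c b) = 912170/(0.85 × 27.4 × 520) = 75.32 mm.
M_n = T(d − a/2) = 912.17 kN × (445 − 37.66) mm = 371.56 kN·m.

M_n ≈ 372 kN·m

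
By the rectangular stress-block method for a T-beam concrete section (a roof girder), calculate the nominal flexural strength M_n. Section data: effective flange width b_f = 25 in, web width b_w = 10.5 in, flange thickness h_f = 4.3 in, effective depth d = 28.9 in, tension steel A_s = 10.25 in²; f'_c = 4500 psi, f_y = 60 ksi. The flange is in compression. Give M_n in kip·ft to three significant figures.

Tension: T = A_s f_y = 10.25 × 60 = 615 kips.
Try a within the flange: a = T/(0.85 f'_c b_f) = 615/(0.85 × 4.5 × 25) = 6.431 in.
a = 6.431 > h_f = 4.3 in: the block extends into the web. Split into flange-overhang and web parts.
C_f = 0.85 f'_c (b_f − b_w) h_f = 0.85 × 4.5 × (25 − 10.5) × 4.3 = 238.5 kips.
Remaining web compression depth: a_w = (T − C_f)/(0.85 f'_c b_w) = (615 − 238.5)/(0.85 × 4.5 × 10.5) = 9.374 in.
M_n = C_f(d − h_f/2) + (T − C_f)(d − a_w/2) = 238.5 × (28.9 − 2.15) + 376.5 × (28.9 − 4.687) = 6379.9 + 9116.2 = 15496.1 kip·in.
M_n = 15496.1/12 = 1291.34 kip·ft.

M_n ≈ 1290 kip·ft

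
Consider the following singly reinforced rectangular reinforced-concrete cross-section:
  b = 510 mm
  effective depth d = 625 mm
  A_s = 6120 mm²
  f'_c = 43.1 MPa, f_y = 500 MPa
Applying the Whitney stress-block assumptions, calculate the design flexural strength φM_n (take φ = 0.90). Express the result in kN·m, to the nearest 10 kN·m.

T = A_s f_y = 6120 × 500 = 3060000 N = 3060 kN.
From C = T: a = T/(0.85 f'_c b) = 3060000/(0.85 × 43.1 × 510) = 163.78 mm.
M_n = T(d − a/2) = 3060 kN × (625 − 81.89) mm = 1661.92 kN·m.
φM_n = 0.90 × 1661.92 = 1495.73 kN·m.

φM_n ≈ 1500 kN·m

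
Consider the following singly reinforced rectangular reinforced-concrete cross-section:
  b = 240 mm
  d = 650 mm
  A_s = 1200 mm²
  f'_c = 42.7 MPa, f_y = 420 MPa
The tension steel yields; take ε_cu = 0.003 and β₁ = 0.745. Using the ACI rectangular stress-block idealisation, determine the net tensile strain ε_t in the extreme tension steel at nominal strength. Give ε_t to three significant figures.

a = A_s f_y/(0.85 f'_c b) = 57.86 mm.
β₁ = 0.745, so c = a/β₁ = 57.86/0.745 = 77.66 mm.
From the linear strain diagram with ε_cu = 0.003: ε_t = 0.003 (d − c)/c = 0.003 × (650 − 77.66)/77.66 = 0.0221.
Since ε_t ≥ 0.005, the section is tension-controlled.

ε_t ≈ 0.0221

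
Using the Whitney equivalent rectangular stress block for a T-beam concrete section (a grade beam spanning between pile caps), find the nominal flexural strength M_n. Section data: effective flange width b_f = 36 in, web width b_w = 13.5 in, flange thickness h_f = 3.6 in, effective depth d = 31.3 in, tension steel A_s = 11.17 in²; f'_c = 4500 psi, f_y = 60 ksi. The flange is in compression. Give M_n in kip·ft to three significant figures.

Tension: T = A_s f_y = 11.17 × 60 = 670.2 kips.
Try a within the flange: a = T/(0.85 f'_c b_f) = 670.2/(0.85 × 4.5 × 36) = 4.867 in.
a = 4.867 > h_f = 3.6 in: the block extends into the web. Split into flange-overhang and web parts.
C_f = 0.85 f'_c (b_f − b_w) h_f = 0.85 × 4.5 × (36 − 13.5) × 3.6 = 309.8 kips.
Remaining web compression depth: a_w = (T − C_f)/(0.85 f'_c b_w) = (670.2 − 309.8)/(0.85 × 4.5 × 13.5) = 6.979 in.
M_n = C_f(d − h_f/2) + (T − C_f)(d − a_w/2) = 309.8 × (31.3 − 1.8) + 360.4 × (31.3 − 3.4895) = 9139.1 + 10022.9 = 19162.0 kip·in.
M_n = 19162.0/12 = 1596.83 kip·ft.

M_n ≈ 1600 kip·ft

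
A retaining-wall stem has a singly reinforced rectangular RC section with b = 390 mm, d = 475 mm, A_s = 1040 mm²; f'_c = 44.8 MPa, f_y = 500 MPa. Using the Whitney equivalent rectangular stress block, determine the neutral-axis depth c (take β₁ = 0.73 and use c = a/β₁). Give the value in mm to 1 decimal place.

T = A_s f_y = 1040 × 500 = 520000 N = 520 kN.
Setting C = 0.85 f'_c a b equal to T: a = 520000/(0.85 × 44.8 × 390) = 35.014 mm.
With β₁ = 0.73, c = a/β₁ = 35.014/0.73 = 48.0 mm.

c ≈ 48.0 mm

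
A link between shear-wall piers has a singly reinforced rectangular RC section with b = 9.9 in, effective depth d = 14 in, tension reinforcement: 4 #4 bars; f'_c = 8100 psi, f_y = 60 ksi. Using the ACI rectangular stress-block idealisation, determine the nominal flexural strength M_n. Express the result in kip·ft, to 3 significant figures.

A_s = 4 × 0.2 = 0.8 in².
T = A_s f_y = 0.8 × 60 = 48 kips.
a = T/(0.85 f'_c b) = 48/(0.85 × 8.1 × 9.9) = 0.704 in.
M_n = T(d − a/2) = 48 × (14 − 0.352) = 655.1 kip·in = 655.1/12 = 54.59 kip·ft.

M_n ≈ 54.6 kip·ft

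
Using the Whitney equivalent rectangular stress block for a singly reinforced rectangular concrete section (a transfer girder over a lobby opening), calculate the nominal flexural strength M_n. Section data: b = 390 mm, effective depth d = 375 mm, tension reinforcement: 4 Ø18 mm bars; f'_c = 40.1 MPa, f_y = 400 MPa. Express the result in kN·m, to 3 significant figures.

M_n ≈ 146 kN·m

A_s = 4 × 254 = 1016 mm².
T = A_s f_y = 1016 × 400 = 406400 N = 406.4 kN.
From C = T: a = T/(0.85 f'_c b) = 406400/(0.85 × 40.1 × 390) = 30.57 mm.
M_n = T(d − a/2) = 406.4 kN × (375 − 15.285) mm = 146.19 kN·m.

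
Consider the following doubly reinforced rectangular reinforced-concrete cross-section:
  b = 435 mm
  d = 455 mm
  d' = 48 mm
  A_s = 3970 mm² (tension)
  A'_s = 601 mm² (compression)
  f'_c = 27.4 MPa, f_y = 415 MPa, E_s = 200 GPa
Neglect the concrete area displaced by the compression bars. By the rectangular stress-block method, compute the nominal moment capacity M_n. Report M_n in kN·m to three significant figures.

M_n ≈ 641 kN·m

Assume both tension and compression steel yield.
Net tension couple steel: A_s − A'_s = 3369 mm².
a = (A_s − A'_s) f_y / (0.85 f'_c b) = 1398135/(0.85 × 27.4 × 435) = 138.00 mm.
c = a/β₁ = 138.00/0.85 = 162.35 mm; ε'_s = 0.003(c − d')/c = 0.0021 ≥ f_y/E_s = 0.0021, so compression steel does yield.
M_n = (A_s − A'_s) f_y (d − a/2) + A'_s f_y (d − d') = [1398135 × (455 − 69) + 249415 × (455 − 48)] × 10⁻⁶ = 539.68 + 101.51 = 641.19 kN·m.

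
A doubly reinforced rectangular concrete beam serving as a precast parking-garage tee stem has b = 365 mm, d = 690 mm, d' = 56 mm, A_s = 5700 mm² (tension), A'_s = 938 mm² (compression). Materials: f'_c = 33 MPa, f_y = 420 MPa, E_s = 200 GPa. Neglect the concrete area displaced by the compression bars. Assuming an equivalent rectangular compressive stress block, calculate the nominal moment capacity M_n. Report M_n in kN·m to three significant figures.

M_n ≈ 1430 kN·m

Assume both tension and compression steel yield.
Net tension couple steel: A_s − A'_s = 4762 mm².
a = (A_s − A'_s) f_y / (0.85 f'_c b) = 2000040/(0.85 × 33 × 365) = 195.35 mm.
c = a/β₁ = 195.35/0.814 = 239.99 mm; ε'_s = 0.003(c − d')/c = 0.0023 ≥ f_y/E_s = 0.0021, so compression steel does yield.
M_n = (A_s − A'_s) f_y (d − a/2) + A'_s f_y (d − d') = [2000040 × (690 − 97.675) + 393960 × (690 − 56)] × 10⁻⁶ = 1184.67 + 249.77 = 1434.44 kN·m.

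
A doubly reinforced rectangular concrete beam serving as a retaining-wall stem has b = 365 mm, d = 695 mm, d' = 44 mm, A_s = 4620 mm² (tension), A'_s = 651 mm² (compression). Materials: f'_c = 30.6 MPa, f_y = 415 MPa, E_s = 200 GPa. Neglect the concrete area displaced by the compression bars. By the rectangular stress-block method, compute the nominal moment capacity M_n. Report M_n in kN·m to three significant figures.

Assume both tension and compression steel yield.
Net tension couple steel: A_s − A'_s = 3969 mm².
a = (A_s − A'_s) f_y / (0.85 f'_c b) = 1647135/(0.85 × 30.6 × 365) = 173.50 mm.
c = a/β₁ = 173.50/0.831 = 208.78 mm; ε'_s = 0.003(c − d')/c = 0.0024 ≥ f_y/E_s = 0.0021, so compression steel does yield.
M_n = (A_s − A'_s) f_y (d − a/2) + A'_s f_y (d − d') = [1647135 × (695 − 86.75) + 270165 × (695 − 44)] × 10⁻⁶ = 1001.87 + 175.88 = 1177.75 kN·m.

M_n ≈ 1180 kN·m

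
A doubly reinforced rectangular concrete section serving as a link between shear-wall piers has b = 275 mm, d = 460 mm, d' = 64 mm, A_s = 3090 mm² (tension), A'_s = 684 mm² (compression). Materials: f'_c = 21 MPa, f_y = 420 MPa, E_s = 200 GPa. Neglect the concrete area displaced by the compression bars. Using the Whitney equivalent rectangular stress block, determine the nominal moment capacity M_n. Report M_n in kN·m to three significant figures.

Assume both tension and compression steel yield.
Net tension couple steel: A_s − A'_s = 2406 mm².
a = (A_s − A'_s) f_y / (0.85 f'_c b) = 1010520/(0.85 × 21 × 275) = 205.86 mm.
c = a/β₁ = 205.86/0.85 = 242.19 mm; ε'_s = 0.003(c − d')/c = 0.0022 ≥ f_y/E_s = 0.0021, so compression steel does yield.
M_n = (A_s − A'_s) f_y (d − a/2) + A'_s f_y (d − d') = [1010520 × (460 − 102.93) + 287280 × (460 − 64)] × 10⁻⁶ = 360.83 + 113.76 = 474.59 kN·m.

M_n ≈ 475 kN·m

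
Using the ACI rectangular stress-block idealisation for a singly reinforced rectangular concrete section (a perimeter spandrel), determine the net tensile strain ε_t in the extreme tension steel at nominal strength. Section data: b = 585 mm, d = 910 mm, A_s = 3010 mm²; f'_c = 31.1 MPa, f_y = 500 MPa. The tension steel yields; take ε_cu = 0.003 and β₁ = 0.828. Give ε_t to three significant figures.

ε_t ≈ 0.0202

a = A_s f_y/(0.85 f'_c b) = 97.32 mm.
β₁ = 0.828, so c = a/β₁ = 97.32/0.828 = 117.54 mm.
From the linear strain diagram with ε_cu = 0.003: ε_t = 0.003 (d − c)/c = 0.003 × (910 − 117.54)/117.54 = 0.0202.
Since ε_t ≥ 0.005, the section is tension-controlled.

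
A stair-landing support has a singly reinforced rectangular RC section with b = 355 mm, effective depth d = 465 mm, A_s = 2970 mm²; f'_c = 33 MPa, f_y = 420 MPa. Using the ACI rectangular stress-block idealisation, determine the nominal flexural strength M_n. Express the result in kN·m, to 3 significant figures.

T = A_s f_y = 2970 × 420 = 1247400 N = 1247.4 kN.
From C = T: a = T/(0.85 f'_c b) = 1247400/(0.85 × 33 × 355) = 125.27 mm.
M_n = T(d − a/2) = 1247.4 kN × (465 − 62.635) mm = 501.91 kN·m.

M_n ≈ 502 kN·m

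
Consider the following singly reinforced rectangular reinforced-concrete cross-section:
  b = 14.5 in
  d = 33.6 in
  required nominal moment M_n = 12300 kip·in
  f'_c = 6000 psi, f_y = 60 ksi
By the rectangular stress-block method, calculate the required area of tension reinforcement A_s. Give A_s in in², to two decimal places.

A_s ≈ 6.63 in²

From M_n = 0.85 f'_c a b (d − a/2):
a = d − √(d² − 2M_n/(0.85 f'_c b)) = 33.6 − √(33.6² − 2 × 12300/(0.85 × 6 × 14.5)) = 5.381 in.
A_s = 0.85 f'_c a b / f_y = 0.85 × 6 × 5.381 × 14.5 / 60 = 6.632 in².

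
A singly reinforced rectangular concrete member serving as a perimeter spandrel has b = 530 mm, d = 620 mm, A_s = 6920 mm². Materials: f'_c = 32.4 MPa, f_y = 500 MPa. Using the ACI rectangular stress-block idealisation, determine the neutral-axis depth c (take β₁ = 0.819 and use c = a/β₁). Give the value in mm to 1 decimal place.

T = A_s f_y = 6920 × 500 = 3460000 N = 3460 kN.
Setting C = 0.85 f'_c a b equal to T: a = 3460000/(0.85 × 32.4 × 530) = 237.048 mm.
With β₁ = 0.819, c = a/β₁ = 237.048/0.819 = 289.4 mm.

c ≈ 289.4 mm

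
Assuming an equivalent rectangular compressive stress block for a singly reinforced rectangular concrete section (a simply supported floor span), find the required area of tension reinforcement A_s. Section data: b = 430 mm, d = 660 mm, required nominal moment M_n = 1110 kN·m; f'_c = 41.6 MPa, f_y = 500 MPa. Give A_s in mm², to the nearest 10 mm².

With M_n = 0.85 f'_c a b (d − a/2), solve the quadratic for a:
a = d − √(d² − 2M_n/(0.85 f'_c b)) = 660 − √(660² − 2 × 1110×10⁶/(0.85 × 41.6 × 430)) = 121.86 mm.
A_s = 0.85 f'_c a b / f_y = 0.85 × 41.6 × 121.86 × 430 / 500 = 3705.7 mm².

A_s ≈ 3710 mm²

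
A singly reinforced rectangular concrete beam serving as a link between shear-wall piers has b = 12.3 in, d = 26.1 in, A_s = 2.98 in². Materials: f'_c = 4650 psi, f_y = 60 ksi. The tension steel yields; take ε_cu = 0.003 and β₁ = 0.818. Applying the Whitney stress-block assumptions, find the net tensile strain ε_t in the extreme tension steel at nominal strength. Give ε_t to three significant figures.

ε_t ≈ 0.0144

a = A_s f_y/(0.85 f'_c b) = 3.678 in.
β₁ = 0.818, so c = a/β₁ = 3.678/0.818 = 4.496 in.
From the linear strain diagram with ε_cu = 0.003: ε_t = 0.003 (d − c)/c = 0.003 × (26.1 − 4.496)/4.496 = 0.0144.
Since ε_t ≥ 0.005, the section is tension-controlled.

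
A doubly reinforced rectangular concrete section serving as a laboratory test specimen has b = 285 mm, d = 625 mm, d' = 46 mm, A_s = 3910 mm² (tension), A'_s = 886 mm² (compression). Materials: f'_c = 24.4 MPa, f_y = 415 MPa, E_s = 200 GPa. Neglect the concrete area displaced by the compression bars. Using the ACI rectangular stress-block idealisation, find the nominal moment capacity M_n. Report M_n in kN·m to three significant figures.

Assume both tension and compression steel yield.
Net tension couple steel: A_s − A'_s = 3024 mm².
a = (A_s − A'_s) f_y / (0.85 f'_c b) = 1254960/(0.85 × 24.4 × 285) = 212.31 mm.
c = a/β₁ = 212.31/0.85 = 249.78 mm; ε'_s = 0.003(c − d')/c = 0.0024 ≥ f_y/E_s = 0.0021, so compression steel does yield.
M_n = (A_s − A'_s) f_y (d − a/2) + A'_s f_y (d − d') = [1254960 × (625 − 106.155) + 367690 × (625 − 46)] × 10⁻⁶ = 651.13 + 212.89 = 864.02 kN·m.

M_n ≈ 864 kN·m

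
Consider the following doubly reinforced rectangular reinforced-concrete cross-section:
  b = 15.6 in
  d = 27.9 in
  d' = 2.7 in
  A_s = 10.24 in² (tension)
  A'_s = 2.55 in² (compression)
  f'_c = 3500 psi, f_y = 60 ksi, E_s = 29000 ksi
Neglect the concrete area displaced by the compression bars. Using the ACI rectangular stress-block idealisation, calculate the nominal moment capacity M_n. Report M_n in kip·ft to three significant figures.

Assume both steels yield.
a = (A_s − A'_s) f_y/(0.85 f'_c b) = (10.24 − 2.55) × 60/(0.85 × 3.5 × 15.6) = 9.942 in.
c = a/β₁ = 9.942/0.85 = 11.696 in; ε'_s = 0.003(c − d')/c = 0.0023 ≥ ε_y = 0.0021, so the compression steel yields.
M_n = (A_s − A'_s) f_y (d − a/2) + A'_s f_y (d − d') = 461.4 × (27.9 − 4.971) + 153 × (27.9 − 2.7) = 10579.4 + 3855.6 = 14435.0 kip·in = 14435.0/12 = 1202.92 kip·ft.

M_n ≈ 1200 kip·ft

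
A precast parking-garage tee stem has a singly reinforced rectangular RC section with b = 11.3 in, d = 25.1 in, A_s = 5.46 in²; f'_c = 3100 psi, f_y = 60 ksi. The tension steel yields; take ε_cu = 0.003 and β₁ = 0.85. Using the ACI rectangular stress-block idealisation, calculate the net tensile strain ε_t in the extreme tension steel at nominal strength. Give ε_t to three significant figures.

ε_t ≈ 0.00282

a = A_s f_y/(0.85 f'_c b) = 11.002 in.
β₁ = 0.85, so c = a/β₁ = 11.002/0.85 = 12.944 in.
From the linear strain diagram with ε_cu = 0.003: ε_t = 0.003 (d − c)/c = 0.003 × (25.1 − 12.944)/12.944 = 0.00282.
ε_t < 0.004 — the section is over-reinforced for flexure under ACI limits.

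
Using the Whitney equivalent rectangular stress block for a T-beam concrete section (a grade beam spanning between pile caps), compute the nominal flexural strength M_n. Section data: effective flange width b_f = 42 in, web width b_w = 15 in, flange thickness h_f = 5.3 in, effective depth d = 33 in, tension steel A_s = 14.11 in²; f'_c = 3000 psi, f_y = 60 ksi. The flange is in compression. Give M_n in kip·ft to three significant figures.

M_n ≈ 1990 kip·ft

Tension: T = A_s f_y = 14.11 × 60 = 846.6 kips.
Try a within the flange: a = T/(0.85 f'_c b_f) = 846.6/(0.85 × 3 × 42) = 7.905 in.
a = 7.905 > h_f = 5.3 in: the block extends into the web. Split into flange-overhang and web parts.
C_f = 0.85 f'_c (b_f − b_w) h_f = 0.85 × 3 × (42 − 15) × 5.3 = 364.9 kips.
Remaining web compression depth: a_w = (T − C_f)/(0.85 f'_c b_w) = (846.6 − 364.9)/(0.85 × 3 × 15) = 12.593 in.
M_n = C_f(d − h_f/2) + (T − C_f)(d − a_w/2) = 364.9 × (33 − 2.65) + 481.7 × (33 − 6.2965) = 11074.7 + 12863.1 = 23937.8 kip·in.
M_n = 23937.8/12 = 1994.82 kip·ft.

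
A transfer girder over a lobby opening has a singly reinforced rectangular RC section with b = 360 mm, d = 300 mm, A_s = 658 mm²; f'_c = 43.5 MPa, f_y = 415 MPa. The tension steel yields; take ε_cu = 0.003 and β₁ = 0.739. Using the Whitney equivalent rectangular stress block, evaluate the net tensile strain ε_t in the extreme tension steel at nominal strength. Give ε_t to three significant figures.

ε_t ≈ 0.0294

a = A_s f_y/(0.85 f'_c b) = 20.51 mm.
β₁ = 0.739, so c = a/β₁ = 20.51/0.739 = 27.75 mm.
From the linear strain diagram with ε_cu = 0.003: ε_t = 0.003 (d − c)/c = 0.003 × (300 − 27.75)/27.75 = 0.0294.
Since ε_t ≥ 0.005, the section is tension-controlled.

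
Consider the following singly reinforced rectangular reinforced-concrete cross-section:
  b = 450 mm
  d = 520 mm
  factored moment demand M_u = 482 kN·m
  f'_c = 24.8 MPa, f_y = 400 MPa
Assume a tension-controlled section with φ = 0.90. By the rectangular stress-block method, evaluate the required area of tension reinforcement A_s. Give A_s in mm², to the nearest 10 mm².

A_s ≈ 2920 mm²

M_n = M_u/φ = 482/0.90 = 535.556 kN·m.
With M_n = 0.85 f'_c a b (d − a/2), solve the quadratic for a:
a = d − √(d² − 2M_n/(0.85 f'_c b)) = 520 − √(520² − 2 × 535.556×10⁶/(0.85 × 24.8 × 450)) = 123.16 mm.
A_s = 0.85 f'_c a b / f_y = 0.85 × 24.8 × 123.16 × 450 / 400 = 2920.7 mm².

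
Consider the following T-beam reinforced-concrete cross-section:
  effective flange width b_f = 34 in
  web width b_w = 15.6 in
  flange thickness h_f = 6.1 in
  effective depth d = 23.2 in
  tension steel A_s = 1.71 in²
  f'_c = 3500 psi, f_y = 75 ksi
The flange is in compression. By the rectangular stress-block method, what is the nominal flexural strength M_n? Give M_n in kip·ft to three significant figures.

M_n ≈ 241 kip·ft

Tension: T = A_s f_y = 1.71 × 75 = 128.25 kips.
Try a within the flange: a = T/(0.85 f'_c b_f) = 128.25/(0.85 × 3.5 × 34) = 1.268 in.
Since a = 1.268 ≤ h_f = 6.1 in, the stress block lies entirely in the flange; analyse as a rectangular beam of width b_f.
M_n = T(d − a/2) = 128.25 × (23.2 − 0.634) = 2894.1 kip·in.
M_n = 2894.1/12 = 241.18 kip·ft.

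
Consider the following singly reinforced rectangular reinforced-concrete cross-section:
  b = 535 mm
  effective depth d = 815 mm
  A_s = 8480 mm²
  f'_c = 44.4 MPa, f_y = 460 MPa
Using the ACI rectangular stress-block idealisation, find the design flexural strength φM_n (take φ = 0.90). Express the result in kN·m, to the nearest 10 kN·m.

T = A_s f_y = 8480 × 460 = 3900800 N = 3900.8 kN.
From C = T: a = T/(0.85 f'_c b) = 3900800/(0.85 × 44.4 × 535) = 193.20 mm.
M_n = T(d − a/2) = 3900.8 kN × (815 − 96.6) mm = 2802.33 kN·m.
φM_n = 0.90 × 2802.33 = 2522.10 kN·m.

φM_n ≈ 2520 kN·m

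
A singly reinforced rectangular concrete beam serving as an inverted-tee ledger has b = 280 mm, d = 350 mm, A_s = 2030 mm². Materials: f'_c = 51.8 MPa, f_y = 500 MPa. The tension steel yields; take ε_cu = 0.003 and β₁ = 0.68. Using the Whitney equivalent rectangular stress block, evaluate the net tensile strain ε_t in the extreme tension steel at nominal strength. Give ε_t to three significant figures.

a = A_s f_y/(0.85 f'_c b) = 82.33 mm.
β₁ = 0.68, so c = a/β₁ = 82.33/0.68 = 121.07 mm.
From the linear strain diagram with ε_cu = 0.003: ε_t = 0.003 (d − c)/c = 0.003 × (350 − 121.07)/121.07 = 0.00567.
Since ε_t ≥ 0.005, the section is tension-controlled.

ε_t ≈ 0.00567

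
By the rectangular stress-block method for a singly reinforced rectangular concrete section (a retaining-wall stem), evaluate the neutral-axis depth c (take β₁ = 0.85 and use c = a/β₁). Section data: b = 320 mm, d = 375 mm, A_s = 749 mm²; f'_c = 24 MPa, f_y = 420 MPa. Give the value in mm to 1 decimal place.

T = A_s f_y = 749 × 420 = 314580 N = 314.58 kN.
Setting C = 0.85 f'_c a b equal to T: a = 314580/(0.85 × 24 × 320) = 48.189 mm.
With β₁ = 0.85, c = a/β₁ = 48.189/0.85 = 56.7 mm.

c ≈ 56.7 mm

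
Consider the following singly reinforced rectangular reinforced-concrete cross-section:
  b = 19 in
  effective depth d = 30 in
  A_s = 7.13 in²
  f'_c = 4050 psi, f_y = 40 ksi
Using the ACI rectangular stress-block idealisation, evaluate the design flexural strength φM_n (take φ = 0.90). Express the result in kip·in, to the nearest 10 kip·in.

φM_n ≈ 7140 kip·in

T = A_s f_y = 7.13 × 40 = 285.2 kips.
a = T/(0.85 f'_c b) = 285.2/(0.85 × 4.05 × 19) = 4.360 in.
M_n = T(d − a/2) = 285.2 × (30 − 2.18) = 7934.3 kip·in.
φM_n = 0.90 × 7934.3 = 7140.9 kip·in.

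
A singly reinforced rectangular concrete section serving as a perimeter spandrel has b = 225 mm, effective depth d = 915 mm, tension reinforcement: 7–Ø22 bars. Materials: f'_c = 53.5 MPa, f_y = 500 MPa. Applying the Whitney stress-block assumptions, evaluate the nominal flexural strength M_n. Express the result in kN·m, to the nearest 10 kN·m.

A_s = 7 × 380 = 2660 mm².
T = A_s f_y = 2660 × 500 = 1330000 N = 1330 kN.
From C = T: a = T/(0.85 f'_c b) = 1330000/(0.85 × 53.5 × 225) = 129.99 mm.
M_n = T(d − a/2) = 1330 kN × (915 − 64.995) mm = 1130.51 kN·m.

M_n ≈ 1130 kN·m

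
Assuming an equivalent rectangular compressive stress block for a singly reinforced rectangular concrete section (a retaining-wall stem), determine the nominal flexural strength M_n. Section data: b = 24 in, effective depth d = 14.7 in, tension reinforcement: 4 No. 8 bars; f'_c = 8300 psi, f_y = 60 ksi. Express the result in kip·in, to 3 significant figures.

A_s = 4 × 0.79 = 3.16 in².
T = A_s f_y = 3.16 × 60 = 189.6 kips.
a = T/(0.85 f'_c b) = 189.6/(0.85 × 8.3 × 24) = 1.120 in.
M_n = T(d − a/2) = 189.6 × (14.7 − 0.56) = 2680.9 kip·in.

M_n ≈ 2680 kip·in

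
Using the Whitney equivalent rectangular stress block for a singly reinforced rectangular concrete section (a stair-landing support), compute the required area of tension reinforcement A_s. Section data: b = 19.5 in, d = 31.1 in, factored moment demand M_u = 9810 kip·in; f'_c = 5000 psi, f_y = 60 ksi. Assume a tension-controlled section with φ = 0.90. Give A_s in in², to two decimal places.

M_n = M_u/φ = 9810/0.90 = 10900 kip·in.
From M_n = 0.85 f'_c a b (d − a/2):
a = d − √(d² − 2M_n/(0.85 f'_c b)) = 31.1 − √(31.1² − 2 × 10900/(0.85 × 5 × 19.5)) = 4.564 in.
A_s = 0.85 f'_c a b / f_y = 0.85 × 5 × 4.564 × 19.5 / 60 = 6.304 in².

A_s ≈ 6.30 in²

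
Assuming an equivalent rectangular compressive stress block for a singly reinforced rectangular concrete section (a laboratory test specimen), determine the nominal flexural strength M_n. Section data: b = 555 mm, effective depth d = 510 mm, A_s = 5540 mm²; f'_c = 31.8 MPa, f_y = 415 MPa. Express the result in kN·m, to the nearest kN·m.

M_n ≈ 996 kN·m

T = A_s f_y = 5540 × 415 = 2299100 N = 2299.1 kN.
From C = T: a = T/(0.85 f'_c b) = 2299100/(0.85 × 31.8 × 555) = 153.26 mm.
M_n = T(d − a/2) = 2299.1 kN × (510 − 76.63) mm = 996.36 kN·m.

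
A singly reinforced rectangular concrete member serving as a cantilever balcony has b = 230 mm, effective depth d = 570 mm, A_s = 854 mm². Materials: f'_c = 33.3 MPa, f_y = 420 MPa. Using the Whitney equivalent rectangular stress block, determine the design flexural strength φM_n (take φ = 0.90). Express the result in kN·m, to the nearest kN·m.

φM_n ≈ 175 kN·m

T = A_s f_y = 854 × 420 = 358680 N = 358.68 kN.
From C = T: a = T/(0.85 f'_c b) = 358680/(0.85 × 33.3 × 230) = 55.10 mm.
M_n = T(d − a/2) = 358.68 kN × (570 − 27.55) mm = 194.57 kN·m.
φM_n = 0.90 × 194.57 = 175.11 kN·m.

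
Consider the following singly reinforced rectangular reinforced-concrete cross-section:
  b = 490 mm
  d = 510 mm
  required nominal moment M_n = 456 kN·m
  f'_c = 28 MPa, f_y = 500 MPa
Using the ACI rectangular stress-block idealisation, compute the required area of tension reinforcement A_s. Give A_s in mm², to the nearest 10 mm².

A_s ≈ 1950 mm²

With M_n = 0.85 f'_c a b (d − a/2), solve the quadratic for a:
a = d − √(d² − 2M_n/(0.85 f'_c b)) = 510 − √(510² − 2 × 456×10⁶/(0.85 × 28 × 490)) = 83.51 mm.
A_s = 0.85 f'_c a b / f_y = 0.85 × 28 × 83.51 × 490 / 500 = 1947.8 mm².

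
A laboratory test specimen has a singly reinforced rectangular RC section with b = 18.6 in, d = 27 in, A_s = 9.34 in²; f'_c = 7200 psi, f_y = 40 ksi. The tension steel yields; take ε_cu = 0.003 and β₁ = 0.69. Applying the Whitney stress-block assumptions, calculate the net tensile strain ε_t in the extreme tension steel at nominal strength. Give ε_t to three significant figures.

ε_t ≈ 0.0140

a = A_s f_y/(0.85 f'_c b) = 3.282 in.
β₁ = 0.69, so c = a/β₁ = 3.282/0.69 = 4.757 in.
From the linear strain diagram with ε_cu = 0.003: ε_t = 0.003 (d − c)/c = 0.003 × (27 − 4.757)/4.757 = 0.0140.
Since ε_t ≥ 0.005, the section is tension-controlled.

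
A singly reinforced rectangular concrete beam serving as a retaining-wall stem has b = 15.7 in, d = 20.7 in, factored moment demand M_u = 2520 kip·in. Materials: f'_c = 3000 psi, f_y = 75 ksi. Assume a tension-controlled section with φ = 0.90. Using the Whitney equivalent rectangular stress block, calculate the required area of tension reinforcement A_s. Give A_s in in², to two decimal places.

M_n = M_u/φ = 2520/0.90 = 2800 kip·in.
From M_n = 0.85 f'_c a b (d − a/2):
a = d − √(d² − 2M_n/(0.85 f'_c b)) = 20.7 − √(20.7² − 2 × 2800/(0.85 × 3 × 15.7)) = 3.711 in.
A_s = 0.85 f'_c a b / f_y = 0.85 × 3 × 3.711 × 15.7 / 75 = 1.981 in².

A_s ≈ 1.98 in²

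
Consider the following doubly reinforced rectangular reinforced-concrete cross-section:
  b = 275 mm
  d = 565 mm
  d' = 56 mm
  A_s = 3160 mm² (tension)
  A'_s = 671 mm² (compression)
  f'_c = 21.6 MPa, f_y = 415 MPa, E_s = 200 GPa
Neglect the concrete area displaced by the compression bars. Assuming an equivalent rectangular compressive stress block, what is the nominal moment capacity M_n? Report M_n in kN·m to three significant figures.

M_n ≈ 620 kN·m

Assume both tension and compression steel yield.
Net tension couple steel: A_s − A'_s = 2489 mm².
a = (A_s − A'_s) f_y / (0.85 f'_c b) = 1032935/(0.85 × 21.6 × 275) = 204.58 mm.
c = a/β₁ = 204.58/0.85 = 240.68 mm; ε'_s = 0.003(c − d')/c = 0.0023 ≥ f_y/E_s = 0.0021, so compression steel does yield.
M_n = (A_s − A'_s) f_y (d − a/2) + A'_s f_y (d − d') = [1032935 × (565 − 102.29) + 278465 × (565 − 56)] × 10⁻⁶ = 477.95 + 141.74 = 619.69 kN·m.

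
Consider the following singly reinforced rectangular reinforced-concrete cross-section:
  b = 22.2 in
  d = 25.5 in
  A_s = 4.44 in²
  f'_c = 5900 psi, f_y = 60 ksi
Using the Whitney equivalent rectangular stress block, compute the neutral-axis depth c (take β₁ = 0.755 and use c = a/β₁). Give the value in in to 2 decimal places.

T = A_s f_y = 4.44 × 60 = 266.4 kips.
a = T/(0.85 f'_c b) = 266.4/(0.85 × 5.9 × 22.2) = 2.3928 in.
With β₁ = 0.755, c = a/β₁ = 2.3928/0.755 = 3.17 in.

c ≈ 3.17 in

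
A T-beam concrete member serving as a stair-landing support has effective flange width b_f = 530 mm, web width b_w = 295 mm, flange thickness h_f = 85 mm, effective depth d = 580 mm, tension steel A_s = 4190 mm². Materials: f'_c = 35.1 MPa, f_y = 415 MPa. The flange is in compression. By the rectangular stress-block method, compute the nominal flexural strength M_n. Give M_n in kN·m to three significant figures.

Tension: T = A_s f_y = 4190 × 415 = 1738850 N.
Try a within the flange: a = T/(0.85 f'_c b_f) = 1738850/(0.85 × 35.1 × 530) = 109.97 mm.
a = 109.97 > h_f = 85 mm: the block extends into the web. Split into flange-overhang and web parts.
C_f = 0.85 f'_c (b_f − b_w) h_f = 0.85 × 35.1 × (530 − 295) × 85 = 595954 N.
Remaining web compression depth: a_w = (T − C_f)/(0.85 f'_c b_w) = (1738850 − 595954)/(0.85 × 35.1 × 295) = 129.85 mm.
M_n = C_f(d − h_f/2) + (T − C_f)(d − a_w/2) = 595954 × (580 − 42.5) + 1142896 × (580 − 64.925) = 320.33 + 588.68 = 909.01 × 10⁶ N·mm.
M_n = 909.01 kN·m.

M_n ≈ 909 kN·m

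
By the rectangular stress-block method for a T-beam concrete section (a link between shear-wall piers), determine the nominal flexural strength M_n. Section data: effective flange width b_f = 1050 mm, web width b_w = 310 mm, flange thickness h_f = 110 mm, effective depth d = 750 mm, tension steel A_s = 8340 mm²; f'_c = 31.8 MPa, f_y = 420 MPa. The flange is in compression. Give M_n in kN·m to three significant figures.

M_n ≈ 2400 kN·m

Tension: T = A_s f_y = 8340 × 420 = 3502800 N.
Try a within the flange: a = T/(0.85 f'_c b_f) = 3502800/(0.85 × 31.8 × 1050) = 123.42 mm.
a = 123.42 > h_f = 110 mm: the block extends into the web. Split into flange-overhang and web parts.
C_f = 0.85 f'_c (b_f − b_w) h_f = 0.85 × 31.8 × (1050 − 310) × 110 = 2200242 N.
Remaining web compression depth: a_w = (T − C_f)/(0.85 f'_c b_w) = (3502800 − 2200242)/(0.85 × 31.8 × 310) = 155.45 mm.
M_n = C_f(d − h_f/2) + (T − C_f)(d − a_w/2) = 2200242 × (750 − 55) + 1302558 × (750 − 77.725) = 1529.17 + 875.68 = 2404.85 × 10⁶ N·mm.
M_n = 2404.85 kN·m.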